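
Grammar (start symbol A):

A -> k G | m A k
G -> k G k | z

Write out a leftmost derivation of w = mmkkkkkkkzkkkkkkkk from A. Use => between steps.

A => mAk   [A -> m A k]
mAk => mmAkk   [A -> m A k]
mmAkk => mmkGkk   [A -> k G]
mmkGkk => mmkkGkkk   [G -> k G k]
mmkkGkkk => mmkkkGkkkk   [G -> k G k]
mmkkkGkkkk => mmkkkkGkkkkk   [G -> k G k]
mmkkkkGkkkkk => mmkkkkkGkkkkkk   [G -> k G k]
mmkkkkkGkkkkkk => mmkkkkkkGkkkkkkk   [G -> k G k]
mmkkkkkkGkkkkkkk => mmkkkkkkkGkkkkkkkk   [G -> k G k]
mmkkkkkkkGkkkkkkkk => mmkkkkkkkzkkkkkkkk   [G -> z]

A => mAk => mmAkk => mmkGkk => mmkkGkkk => mmkkkGkkkk => mmkkkkGkkkkk => mmkkkkkGkkkkkk => mmkkkkkkGkkkkkkk => mmkkkkkkkGkkkkkkkk => mmkkkkkkkzkkkkkkkk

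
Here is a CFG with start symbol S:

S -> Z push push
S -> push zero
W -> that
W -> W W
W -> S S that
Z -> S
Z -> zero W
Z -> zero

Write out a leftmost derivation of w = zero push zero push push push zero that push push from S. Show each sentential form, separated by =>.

S => Z push push => zero W push push => zero S S that push push => zero Z push push S that push push => zero S push push S that push push => zero push zero push push S that push push => zero push zero push push push zero that push push

S => Z push push   [S -> Z push push]
Z push push => zero W push push   [Z -> zero W]
zero W push push => zero S S that push push   [W -> S S that]
zero S S that push push => zero Z push push S that push push   [S -> Z push push]
zero Z push push S that push push => zero S push push S that push push   [Z -> S]
zero S push push S that push push => zero push zero push push S that push push   [S -> push zero]
zero push zero push push S that push push => zero push zero push push push zero that push push   [S -> push zero]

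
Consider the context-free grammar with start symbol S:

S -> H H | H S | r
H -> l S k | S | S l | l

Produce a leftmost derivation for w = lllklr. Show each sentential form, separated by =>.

S => HS => SS => HHS => lSkHS => lHHkHS => llHkHS => lllkHS => lllklS => lllklr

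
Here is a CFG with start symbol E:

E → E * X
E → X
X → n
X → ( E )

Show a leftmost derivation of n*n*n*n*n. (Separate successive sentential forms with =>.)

E => E*X => E*X*X => E*X*X*X => E*X*X*X*X => X*X*X*X*X => n*X*X*X*X => n*n*X*X*X => n*n*n*X*X => n*n*n*n*X => n*n*n*n*n

E => E*X   [E → E * X]
E*X => E*X*X   [E → E * X]
E*X*X => E*X*X*X   [E → E * X]
E*X*X*X => E*X*X*X*X   [E → E * X]
E*X*X*X*X => X*X*X*X*X   [E → X]
X*X*X*X*X => n*X*X*X*X   [X → n]
n*X*X*X*X => n*n*X*X*X   [X → n]
n*n*X*X*X => n*n*n*X*X   [X → n]
n*n*n*X*X => n*n*n*n*X   [X → n]
n*n*n*n*X => n*n*n*n*n   [X → n]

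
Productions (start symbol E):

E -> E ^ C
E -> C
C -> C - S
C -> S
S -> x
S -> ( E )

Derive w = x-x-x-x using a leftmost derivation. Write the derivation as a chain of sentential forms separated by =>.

E=>C=>C-S=>C-S-S=>C-S-S-S=>S-S-S-S=>x-S-S-S=>x-x-S-S=>x-x-x-S=>x-x-x-x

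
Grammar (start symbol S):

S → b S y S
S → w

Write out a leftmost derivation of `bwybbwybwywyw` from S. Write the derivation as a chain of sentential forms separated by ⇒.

S ⇒ bSyS   [S → b S y S]
bSyS ⇒ bwyS   [S → w]
bwyS ⇒ bwybSyS   [S → b S y S]
bwybSyS ⇒ bwybbSySyS   [S → b S y S]
bwybbSySyS ⇒ bwybbwySyS   [S → w]
bwybbwySyS ⇒ bwybbwybSySyS   [S → b S y S]
bwybbwybSySyS ⇒ bwybbwybwySyS   [S → w]
bwybbwybwySyS ⇒ bwybbwybwywyS   [S → w]
bwybbwybwywyS ⇒ bwybbwybwywyw   [S → w]

S ⇒ bSyS ⇒ bwyS ⇒ bwybSyS ⇒ bwybbSySyS ⇒ bwybbwySyS ⇒ bwybbwybSySyS ⇒ bwybbwybwySyS ⇒ bwybbwybwywyS ⇒ bwybbwybwywyw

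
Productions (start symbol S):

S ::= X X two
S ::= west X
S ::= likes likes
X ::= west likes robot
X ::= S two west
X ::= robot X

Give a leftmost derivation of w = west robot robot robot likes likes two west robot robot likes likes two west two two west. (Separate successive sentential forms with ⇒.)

S ⇒ west X   [S ::= west X]
west X ⇒ west S two west   [X ::= S two west]
west S two west ⇒ west X X two two west   [S ::= X X two]
west X X two two west ⇒ west robot X X two two west   [X ::= robot X]
west robot X X two two west ⇒ west robot robot X X two two west   [X ::= robot X]
west robot robot X X two two west ⇒ west robot robot robot X X two two west   [X ::= robot X]
west robot robot robot X X two two west ⇒ west robot robot robot S two west X two two west   [X ::= S two west]
west robot robot robot S two west X two two west ⇒ west robot robot robot likes likes two west X two two west   [S ::= likes likes]
west robot robot robot likes likes two west X two two west ⇒ west robot robot robot likes likes two west robot X two two west   [X ::= robot X]
west robot robot robot likes likes two west robot X two two west ⇒ west robot robot robot likes likes two west robot robot X two two west   [X ::= robot X]
west robot robot robot likes likes two west robot robot X two two west ⇒ west robot robot robot likes likes two west robot robot S two west two two west   [X ::= S two west]
west robot robot robot likes likes two west robot robot S two west two two west ⇒ west robot robot robot likes likes two west robot robot likes likes two west two two west   [S ::= likes likes]

S ⇒ west X ⇒ west S two west ⇒ west X X two two west ⇒ west robot X X two two west ⇒ west robot robot X X two two west ⇒ west robot robot robot X X two two west ⇒ west robot robot robot S two west X two two west ⇒ west robot robot robot likes likes two west X two two west ⇒ west robot robot robot likes likes two west robot X two two west ⇒ west robot robot robot likes likes two west robot robot X two two west ⇒ west robot robot robot likes likes two west robot robot S two west two two west ⇒ west robot robot robot likes likes two west robot robot likes likes two west two two west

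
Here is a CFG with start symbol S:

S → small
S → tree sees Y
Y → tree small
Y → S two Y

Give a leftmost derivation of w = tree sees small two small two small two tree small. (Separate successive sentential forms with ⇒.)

S ⇒ tree sees Y ⇒ tree sees S two Y ⇒ tree sees small two Y ⇒ tree sees small two S two Y ⇒ tree sees small two small two Y ⇒ tree sees small two small two S two Y ⇒ tree sees small two small two small two Y ⇒ tree sees small two small two small two tree small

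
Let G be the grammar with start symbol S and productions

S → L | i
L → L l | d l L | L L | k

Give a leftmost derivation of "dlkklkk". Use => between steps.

S => L => dlL => dlLL => dlLLL => dlLlLL => dlLLlLL => dlkLlLL => dlkklLL => dlkklkL => dlkklkk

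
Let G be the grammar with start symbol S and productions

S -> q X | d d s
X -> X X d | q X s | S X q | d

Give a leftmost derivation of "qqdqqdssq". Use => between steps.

S => qX   [S -> q X]
qX => qSXq   [X -> S X q]
qSXq => qqXXq   [S -> q X]
qqXXq => qqdXq   [X -> d]
qqdXq => qqdqXsq   [X -> q X s]
qqdqXsq => qqdqqXssq   [X -> q X s]
qqdqqXssq => qqdqqdssq   [X -> d]

S => qX => qSXq => qqXXq => qqdXq => qqdqXsq => qqdqqXssq => qqdqqdssq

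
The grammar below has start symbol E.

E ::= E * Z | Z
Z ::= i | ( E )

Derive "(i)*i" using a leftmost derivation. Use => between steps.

E=>E*Z=>Z*Z=>(E)*Z=>(Z)*Z=>(i)*Z=>(i)*i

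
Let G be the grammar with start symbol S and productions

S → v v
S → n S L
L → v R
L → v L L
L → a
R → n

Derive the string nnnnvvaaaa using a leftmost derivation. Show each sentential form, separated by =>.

S => nSL => nnSLL => nnnSLLL => nnnnSLLLL => nnnnvvLLLL => nnnnvvaLLL => nnnnvvaaLL => nnnnvvaaaL => nnnnvvaaaa

S => nSL   [S → n S L]
nSL => nnSLL   [S → n S L]
nnSLL => nnnSLLL   [S → n S L]
nnnSLLL => nnnnSLLLL   [S → n S L]
nnnnSLLLL => nnnnvvLLLL   [S → v v]
nnnnvvLLLL => nnnnvvaLLL   [L → a]
nnnnvvaLLL => nnnnvvaaLL   [L → a]
nnnnvvaaLL => nnnnvvaaaL   [L → a]
nnnnvvaaaL => nnnnvvaaaa   [L → a]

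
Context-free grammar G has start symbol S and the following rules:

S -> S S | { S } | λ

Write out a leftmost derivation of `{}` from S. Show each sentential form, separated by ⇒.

S ⇒ SS   [S -> S S]
SS ⇒ SSS   [S -> S S]
SSS ⇒ {S}SS   [S -> { S }]
{S}SS ⇒ {}SS   [S -> λ]
{}SS ⇒ {}S   [S -> λ]
{}S ⇒ {}   [S -> λ]

S ⇒ SS ⇒ SSS ⇒ {S}SS ⇒ {}SS ⇒ {}S ⇒ {}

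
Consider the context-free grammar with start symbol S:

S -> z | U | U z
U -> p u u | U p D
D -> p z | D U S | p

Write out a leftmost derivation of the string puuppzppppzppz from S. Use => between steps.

S=>Uz=>UpDz=>UpDpDz=>UpDpDpDz=>UpDpDpDpDz=>puupDpDpDpDz=>puuppzpDpDpDz=>puuppzpppDpDz=>puuppzppppzpDz=>puuppzppppzppz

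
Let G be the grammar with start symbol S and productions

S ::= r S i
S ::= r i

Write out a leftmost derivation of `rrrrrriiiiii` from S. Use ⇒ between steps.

S ⇒ rSi   [S ::= r S i]
rSi ⇒ rrSii   [S ::= r S i]
rrSii ⇒ rrrSiii   [S ::= r S i]
rrrSiii ⇒ rrrrSiiii   [S ::= r S i]
rrrrSiiii ⇒ rrrrrSiiiii   [S ::= r S i]
rrrrrSiiiii ⇒ rrrrrriiiiii   [S ::= r i]

S⇒rSi⇒rrSii⇒rrrSiii⇒rrrrSiiii⇒rrrrrSiiiii⇒rrrrrriiiiii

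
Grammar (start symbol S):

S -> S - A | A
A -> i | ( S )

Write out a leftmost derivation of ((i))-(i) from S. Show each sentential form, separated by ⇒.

S ⇒ S-A ⇒ A-A ⇒ (S)-A ⇒ (A)-A ⇒ ((S))-A ⇒ ((A))-A ⇒ ((i))-A ⇒ ((i))-(S) ⇒ ((i))-(A) ⇒ ((i))-(i)

S ⇒ S-A   [S -> S - A]
S-A ⇒ A-A   [S -> A]
A-A ⇒ (S)-A   [A -> ( S )]
(S)-A ⇒ (A)-A   [S -> A]
(A)-A ⇒ ((S))-A   [A -> ( S )]
((S))-A ⇒ ((A))-A   [S -> A]
((A))-A ⇒ ((i))-A   [A -> i]
((i))-A ⇒ ((i))-(S)   [A -> ( S )]
((i))-(S) ⇒ ((i))-(A)   [S -> A]
((i))-(A) ⇒ ((i))-(i)   [A -> i]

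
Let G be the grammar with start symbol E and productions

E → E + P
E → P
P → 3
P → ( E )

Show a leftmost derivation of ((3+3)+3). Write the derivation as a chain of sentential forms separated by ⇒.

E ⇒ P   [E → P]
P ⇒ (E)   [P → ( E )]
(E) ⇒ (E+P)   [E → E + P]
(E+P) ⇒ (P+P)   [E → P]
(P+P) ⇒ ((E)+P)   [P → ( E )]
((E)+P) ⇒ ((E+P)+P)   [E → E + P]
((E+P)+P) ⇒ ((P+P)+P)   [E → P]
((P+P)+P) ⇒ ((3+P)+P)   [P → 3]
((3+P)+P) ⇒ ((3+3)+P)   [P → 3]
((3+3)+P) ⇒ ((3+3)+3)   [P → 3]

E⇒P⇒(E)⇒(E+P)⇒(P+P)⇒((E)+P)⇒((E+P)+P)⇒((P+P)+P)⇒((3+P)+P)⇒((3+3)+P)⇒((3+3)+3)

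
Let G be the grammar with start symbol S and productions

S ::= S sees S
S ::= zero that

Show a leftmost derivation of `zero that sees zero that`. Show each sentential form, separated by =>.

S => S sees S   [S ::= S sees S]
S sees S => zero that sees S   [S ::= zero that]
zero that sees S => zero that sees zero that   [S ::= zero that]

S => S sees S => zero that sees S => zero that sees zero that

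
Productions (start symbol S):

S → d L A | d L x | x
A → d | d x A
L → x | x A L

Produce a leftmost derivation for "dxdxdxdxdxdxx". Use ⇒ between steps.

S ⇒ dLx ⇒ dxALx ⇒ dxdLx ⇒ dxdxALx ⇒ dxdxdxALx ⇒ dxdxdxdxALx ⇒ dxdxdxdxdxALx ⇒ dxdxdxdxdxdLx ⇒ dxdxdxdxdxdxx

S ⇒ dLx   [S → d L x]
dLx ⇒ dxALx   [L → x A L]
dxALx ⇒ dxdLx   [A → d]
dxdLx ⇒ dxdxALx   [L → x A L]
dxdxALx ⇒ dxdxdxALx   [A → d x A]
dxdxdxALx ⇒ dxdxdxdxALx   [A → d x A]
dxdxdxdxALx ⇒ dxdxdxdxdxALx   [A → d x A]
dxdxdxdxdxALx ⇒ dxdxdxdxdxdLx   [A → d]
dxdxdxdxdxdLx ⇒ dxdxdxdxdxdxx   [L → x]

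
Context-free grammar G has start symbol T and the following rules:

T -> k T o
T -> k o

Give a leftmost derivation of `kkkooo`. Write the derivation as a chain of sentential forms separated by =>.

T => kTo   [T -> k T o]
kTo => kkToo   [T -> k T o]
kkToo => kkkooo   [T -> k o]

T=>kTo=>kkToo=>kkkooo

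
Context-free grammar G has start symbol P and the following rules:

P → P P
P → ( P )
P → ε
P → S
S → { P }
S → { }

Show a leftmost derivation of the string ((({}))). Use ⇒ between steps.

P ⇒ (P)   [P → ( P )]
(P) ⇒ ((P))   [P → ( P )]
((P)) ⇒ ((PP))   [P → P P]
((PP)) ⇒ ((PPP))   [P → P P]
((PPP)) ⇒ (((P)PP))   [P → ( P )]
(((P)PP)) ⇒ (((S)PP))   [P → S]
(((S)PP)) ⇒ ((({P})PP))   [S → { P }]
((({P})PP)) ⇒ ((({})PP))   [P → ε]
((({})PP)) ⇒ ((({})P))   [P → ε]
((({})P)) ⇒ ((({})))   [P → ε]

P ⇒ (P) ⇒ ((P)) ⇒ ((PP)) ⇒ ((PPP)) ⇒ (((P)PP)) ⇒ (((S)PP)) ⇒ ((({P})PP)) ⇒ ((({})PP)) ⇒ ((({})P)) ⇒ ((({})))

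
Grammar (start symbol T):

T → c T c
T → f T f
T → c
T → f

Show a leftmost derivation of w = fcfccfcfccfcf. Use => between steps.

T => fTf   [T → f T f]
fTf => fcTcf   [T → c T c]
fcTcf => fcfTfcf   [T → f T f]
fcfTfcf => fcfcTcfcf   [T → c T c]
fcfcTcfcf => fcfccTccfcf   [T → c T c]
fcfccTccfcf => fcfccfTfccfcf   [T → f T f]
fcfccfTfccfcf => fcfccfcfccfcf   [T → c]

T=>fTf=>fcTcf=>fcfTfcf=>fcfcTcfcf=>fcfccTccfcf=>fcfccfTfccfcf=>fcfccfcfccfcf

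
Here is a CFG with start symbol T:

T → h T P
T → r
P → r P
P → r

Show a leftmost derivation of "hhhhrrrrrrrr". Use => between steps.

T => hTP   [T → h T P]
hTP => hhTPP   [T → h T P]
hhTPP => hhhTPPP   [T → h T P]
hhhTPPP => hhhhTPPPP   [T → h T P]
hhhhTPPPP => hhhhrPPPP   [T → r]
hhhhrPPPP => hhhhrrPPPP   [P → r P]
hhhhrrPPPP => hhhhrrrPPPP   [P → r P]
hhhhrrrPPPP => hhhhrrrrPPP   [P → r]
hhhhrrrrPPP => hhhhrrrrrPP   [P → r]
hhhhrrrrrPP => hhhhrrrrrrP   [P → r]
hhhhrrrrrrP => hhhhrrrrrrrP   [P → r P]
hhhhrrrrrrrP => hhhhrrrrrrrr   [P → r]

T => hTP => hhTPP => hhhTPPP => hhhhTPPPP => hhhhrPPPP => hhhhrrPPPP => hhhhrrrPPPP => hhhhrrrrPPP => hhhhrrrrrPP => hhhhrrrrrrP => hhhhrrrrrrrP => hhhhrrrrrrrr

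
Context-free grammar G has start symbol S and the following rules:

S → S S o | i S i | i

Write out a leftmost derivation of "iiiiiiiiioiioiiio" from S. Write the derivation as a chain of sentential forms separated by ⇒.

S⇒SSo⇒SSoSo⇒iSiSoSo⇒iSSoiSoSo⇒iiSiSoiSoSo⇒iiiSiiSoiSoSo⇒iiiiSiiiSoiSoSo⇒iiiiiiiiSoiSoSo⇒iiiiiiiiioiSoSo⇒iiiiiiiiioiioSo⇒iiiiiiiiioiioiSio⇒iiiiiiiiioiioiiio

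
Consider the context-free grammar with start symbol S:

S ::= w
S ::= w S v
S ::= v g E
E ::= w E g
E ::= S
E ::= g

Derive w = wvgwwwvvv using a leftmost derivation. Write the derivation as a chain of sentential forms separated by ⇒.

S ⇒ wSv ⇒ wvgEv ⇒ wvgSv ⇒ wvgwSvv ⇒ wvgwwSvvv ⇒ wvgwwwvvv

S ⇒ wSv   [S ::= w S v]
wSv ⇒ wvgEv   [S ::= v g E]
wvgEv ⇒ wvgSv   [E ::= S]
wvgSv ⇒ wvgwSvv   [S ::= w S v]
wvgwSvv ⇒ wvgwwSvvv   [S ::= w S v]
wvgwwSvvv ⇒ wvgwwwvvv   [S ::= w]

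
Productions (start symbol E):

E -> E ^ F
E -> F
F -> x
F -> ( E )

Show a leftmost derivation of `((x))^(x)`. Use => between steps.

E => E^F => F^F => (E)^F => (F)^F => ((E))^F => ((F))^F => ((x))^F => ((x))^(E) => ((x))^(F) => ((x))^(x)

E => E^F   [E -> E ^ F]
E^F => F^F   [E -> F]
F^F => (E)^F   [F -> ( E )]
(E)^F => (F)^F   [E -> F]
(F)^F => ((E))^F   [F -> ( E )]
((E))^F => ((F))^F   [E -> F]
((F))^F => ((x))^F   [F -> x]
((x))^F => ((x))^(E)   [F -> ( E )]
((x))^(E) => ((x))^(F)   [E -> F]
((x))^(F) => ((x))^(x)   [F -> x]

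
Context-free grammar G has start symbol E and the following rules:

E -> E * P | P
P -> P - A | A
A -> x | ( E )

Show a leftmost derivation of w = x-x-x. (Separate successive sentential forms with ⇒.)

E ⇒ P ⇒ P-A ⇒ P-A-A ⇒ A-A-A ⇒ x-A-A ⇒ x-x-A ⇒ x-x-x

E ⇒ P   [E -> P]
P ⇒ P-A   [P -> P - A]
P-A ⇒ P-A-A   [P -> P - A]
P-A-A ⇒ A-A-A   [P -> A]
A-A-A ⇒ x-A-A   [A -> x]
x-A-A ⇒ x-x-A   [A -> x]
x-x-A ⇒ x-x-x   [A -> x]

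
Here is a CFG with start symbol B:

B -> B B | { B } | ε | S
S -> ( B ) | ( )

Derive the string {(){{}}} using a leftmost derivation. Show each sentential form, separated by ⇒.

B ⇒ {B} ⇒ {BB} ⇒ {SB} ⇒ {()B} ⇒ {()BB} ⇒ {(){B}B} ⇒ {(){{B}}B} ⇒ {(){{}}B} ⇒ {(){{}}}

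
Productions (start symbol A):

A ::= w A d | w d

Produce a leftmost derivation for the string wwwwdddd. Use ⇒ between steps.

A ⇒ wAd   [A ::= w A d]
wAd ⇒ wwAdd   [A ::= w A d]
wwAdd ⇒ wwwAddd   [A ::= w A d]
wwwAddd ⇒ wwwwdddd   [A ::= w d]

A ⇒ wAd ⇒ wwAdd ⇒ wwwAddd ⇒ wwwwdddd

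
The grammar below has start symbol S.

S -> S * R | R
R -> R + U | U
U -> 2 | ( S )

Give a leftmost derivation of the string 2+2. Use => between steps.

S => R => R+U => U+U => 2+U => 2+2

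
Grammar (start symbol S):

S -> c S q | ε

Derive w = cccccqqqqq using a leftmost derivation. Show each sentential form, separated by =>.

S => cSq   [S -> c S q]
cSq => ccSqq   [S -> c S q]
ccSqq => cccSqqq   [S -> c S q]
cccSqqq => ccccSqqqq   [S -> c S q]
ccccSqqqq => cccccSqqqqq   [S -> c S q]
cccccSqqqqq => cccccqqqqq   [S -> ε]

S=>cSq=>ccSqq=>cccSqqq=>ccccSqqqq=>cccccSqqqqq=>cccccqqqqq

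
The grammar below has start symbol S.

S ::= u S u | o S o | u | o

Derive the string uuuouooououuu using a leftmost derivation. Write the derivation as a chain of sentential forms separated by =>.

S => uSu => uuSuu => uuuSuuu => uuuoSouuu => uuuouSuouuu => uuuouoSououuu => uuuouooououuu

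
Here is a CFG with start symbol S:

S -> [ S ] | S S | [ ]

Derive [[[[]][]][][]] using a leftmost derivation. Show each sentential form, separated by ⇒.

S ⇒ [S]   [S -> [ S ]]
[S] ⇒ [SS]   [S -> S S]
[SS] ⇒ [SSS]   [S -> S S]
[SSS] ⇒ [[S]SS]   [S -> [ S ]]
[[S]SS] ⇒ [[SS]SS]   [S -> S S]
[[SS]SS] ⇒ [[[S]S]SS]   [S -> [ S ]]
[[[S]S]SS] ⇒ [[[[]]S]SS]   [S -> [ ]]
[[[[]]S]SS] ⇒ [[[[]][]]SS]   [S -> [ ]]
[[[[]][]]SS] ⇒ [[[[]][]][]S]   [S -> [ ]]
[[[[]][]][]S] ⇒ [[[[]][]][][]]   [S -> [ ]]

S ⇒ [S] ⇒ [SS] ⇒ [SSS] ⇒ [[S]SS] ⇒ [[SS]SS] ⇒ [[[S]S]SS] ⇒ [[[[]]S]SS] ⇒ [[[[]][]]SS] ⇒ [[[[]][]][]S] ⇒ [[[[]][]][][]]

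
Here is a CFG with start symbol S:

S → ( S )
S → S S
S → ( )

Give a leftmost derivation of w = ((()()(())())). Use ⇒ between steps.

S ⇒ (S)   [S → ( S )]
(S) ⇒ ((S))   [S → ( S )]
((S)) ⇒ ((SS))   [S → S S]
((SS)) ⇒ ((()S))   [S → ( )]
((()S)) ⇒ ((()SS))   [S → S S]
((()SS)) ⇒ ((()SSS))   [S → S S]
((()SSS)) ⇒ ((()()SS))   [S → ( )]
((()()SS)) ⇒ ((()()(S)S))   [S → ( S )]
((()()(S)S)) ⇒ ((()()(())S))   [S → ( )]
((()()(())S)) ⇒ ((()()(())()))   [S → ( )]

S ⇒ (S) ⇒ ((S)) ⇒ ((SS)) ⇒ ((()S)) ⇒ ((()SS)) ⇒ ((()SSS)) ⇒ ((()()SS)) ⇒ ((()()(S)S)) ⇒ ((()()(())S)) ⇒ ((()()(())()))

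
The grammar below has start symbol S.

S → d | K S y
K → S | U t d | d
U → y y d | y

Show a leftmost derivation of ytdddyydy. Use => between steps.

S => KSy   [S → K S y]
KSy => SSy   [K → S]
SSy => KSySy   [S → K S y]
KSySy => UtdSySy   [K → U t d]
UtdSySy => ytdSySy   [U → y]
ytdSySy => ytdKSyySy   [S → K S y]
ytdKSyySy => ytdSSyySy   [K → S]
ytdSSyySy => ytddSyySy   [S → d]
ytddSyySy => ytdddyySy   [S → d]
ytdddyySy => ytdddyydy   [S → d]

S=>KSy=>SSy=>KSySy=>UtdSySy=>ytdSySy=>ytdKSyySy=>ytdSSyySy=>ytddSyySy=>ytdddyySy=>ytdddyydy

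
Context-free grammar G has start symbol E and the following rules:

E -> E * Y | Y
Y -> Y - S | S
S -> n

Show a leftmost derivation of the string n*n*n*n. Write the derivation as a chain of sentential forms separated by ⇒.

E ⇒ E*Y   [E -> E * Y]
E*Y ⇒ E*Y*Y   [E -> E * Y]
E*Y*Y ⇒ E*Y*Y*Y   [E -> E * Y]
E*Y*Y*Y ⇒ Y*Y*Y*Y   [E -> Y]
Y*Y*Y*Y ⇒ S*Y*Y*Y   [Y -> S]
S*Y*Y*Y ⇒ n*Y*Y*Y   [S -> n]
n*Y*Y*Y ⇒ n*S*Y*Y   [Y -> S]
n*S*Y*Y ⇒ n*n*Y*Y   [S -> n]
n*n*Y*Y ⇒ n*n*S*Y   [Y -> S]
n*n*S*Y ⇒ n*n*n*Y   [S -> n]
n*n*n*Y ⇒ n*n*n*S   [Y -> S]
n*n*n*S ⇒ n*n*n*n   [S -> n]

E ⇒ E*Y ⇒ E*Y*Y ⇒ E*Y*Y*Y ⇒ Y*Y*Y*Y ⇒ S*Y*Y*Y ⇒ n*Y*Y*Y ⇒ n*S*Y*Y ⇒ n*n*Y*Y ⇒ n*n*S*Y ⇒ n*n*n*Y ⇒ n*n*n*S ⇒ n*n*n*n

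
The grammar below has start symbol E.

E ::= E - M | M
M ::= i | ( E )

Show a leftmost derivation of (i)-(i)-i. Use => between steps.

E => E-M   [E ::= E - M]
E-M => E-M-M   [E ::= E - M]
E-M-M => M-M-M   [E ::= M]
M-M-M => (E)-M-M   [M ::= ( E )]
(E)-M-M => (M)-M-M   [E ::= M]
(M)-M-M => (i)-M-M   [M ::= i]
(i)-M-M => (i)-(E)-M   [M ::= ( E )]
(i)-(E)-M => (i)-(M)-M   [E ::= M]
(i)-(M)-M => (i)-(i)-M   [M ::= i]
(i)-(i)-M => (i)-(i)-i   [M ::= i]

E => E-M => E-M-M => M-M-M => (E)-M-M => (M)-M-M => (i)-M-M => (i)-(E)-M => (i)-(M)-M => (i)-(i)-M => (i)-(i)-i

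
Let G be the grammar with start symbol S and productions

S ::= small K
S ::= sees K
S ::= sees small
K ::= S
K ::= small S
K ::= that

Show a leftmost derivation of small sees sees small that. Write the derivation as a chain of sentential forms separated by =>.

S => small K => small S => small sees K => small sees S => small sees sees K => small sees sees S => small sees sees small K => small sees sees small that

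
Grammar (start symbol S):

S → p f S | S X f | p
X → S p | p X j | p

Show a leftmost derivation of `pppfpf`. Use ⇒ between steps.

S ⇒ SXf   [S → S X f]
SXf ⇒ SXfXf   [S → S X f]
SXfXf ⇒ pXfXf   [S → p]
pXfXf ⇒ pSpfXf   [X → S p]
pSpfXf ⇒ pppfXf   [S → p]
pppfXf ⇒ pppfpf   [X → p]

S⇒SXf⇒SXfXf⇒pXfXf⇒pSpfXf⇒pppfXf⇒pppfpf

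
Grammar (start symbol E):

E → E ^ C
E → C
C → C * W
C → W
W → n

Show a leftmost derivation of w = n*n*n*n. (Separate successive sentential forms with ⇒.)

E ⇒ C ⇒ C*W ⇒ C*W*W ⇒ C*W*W*W ⇒ W*W*W*W ⇒ n*W*W*W ⇒ n*n*W*W ⇒ n*n*n*W ⇒ n*n*n*n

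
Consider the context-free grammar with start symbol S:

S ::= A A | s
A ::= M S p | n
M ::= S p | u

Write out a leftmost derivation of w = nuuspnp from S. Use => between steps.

S=>AA=>nA=>nMSp=>nuSp=>nuAAp=>nuMSpAp=>nuuSpAp=>nuuspAp=>nuuspnp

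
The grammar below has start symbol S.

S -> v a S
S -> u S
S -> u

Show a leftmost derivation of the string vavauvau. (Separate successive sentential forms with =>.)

S => vaS => vavaS => vavauS => vavauvaS => vavauvau

S => vaS   [S -> v a S]
vaS => vavaS   [S -> v a S]
vavaS => vavauS   [S -> u S]
vavauS => vavauvaS   [S -> v a S]
vavauvaS => vavauvau   [S -> u]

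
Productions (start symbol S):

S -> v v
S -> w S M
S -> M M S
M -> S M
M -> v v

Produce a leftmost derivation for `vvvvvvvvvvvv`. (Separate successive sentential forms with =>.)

S => MMS   [S -> M M S]
MMS => SMMS   [M -> S M]
SMMS => MMSMMS   [S -> M M S]
MMSMMS => vvMSMMS   [M -> v v]
vvMSMMS => vvvvSMMS   [M -> v v]
vvvvSMMS => vvvvvvMMS   [S -> v v]
vvvvvvMMS => vvvvvvvvMS   [M -> v v]
vvvvvvvvMS => vvvvvvvvvvS   [M -> v v]
vvvvvvvvvvS => vvvvvvvvvvvv   [S -> v v]

S => MMS => SMMS => MMSMMS => vvMSMMS => vvvvSMMS => vvvvvvMMS => vvvvvvvvMS => vvvvvvvvvvS => vvvvvvvvvvvv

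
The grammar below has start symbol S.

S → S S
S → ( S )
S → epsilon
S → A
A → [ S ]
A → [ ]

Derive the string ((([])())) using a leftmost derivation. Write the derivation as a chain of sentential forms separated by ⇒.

S ⇒ SS   [S → S S]
SS ⇒ SSS   [S → S S]
SSS ⇒ (S)SS   [S → ( S )]
(S)SS ⇒ ((S))SS   [S → ( S )]
((S))SS ⇒ ((SS))SS   [S → S S]
((SS))SS ⇒ (((S)S))SS   [S → ( S )]
(((S)S))SS ⇒ (((A)S))SS   [S → A]
(((A)S))SS ⇒ ((([])S))SS   [A → [ ]]
((([])S))SS ⇒ ((([])(S)))SS   [S → ( S )]
((([])(S)))SS ⇒ ((([])()))SS   [S → epsilon]
((([])()))SS ⇒ ((([])()))S   [S → epsilon]
((([])()))S ⇒ ((([])()))   [S → epsilon]

S⇒SS⇒SSS⇒(S)SS⇒((S))SS⇒((SS))SS⇒(((S)S))SS⇒(((A)S))SS⇒((([])S))SS⇒((([])(S)))SS⇒((([])()))SS⇒((([])()))S⇒((([])()))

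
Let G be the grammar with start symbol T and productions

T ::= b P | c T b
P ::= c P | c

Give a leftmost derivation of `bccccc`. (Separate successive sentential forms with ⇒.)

T ⇒ bP   [T ::= b P]
bP ⇒ bcP   [P ::= c P]
bcP ⇒ bccP   [P ::= c P]
bccP ⇒ bcccP   [P ::= c P]
bcccP ⇒ bccccP   [P ::= c P]
bccccP ⇒ bccccc   [P ::= c]

T ⇒ bP ⇒ bcP ⇒ bccP ⇒ bcccP ⇒ bccccP ⇒ bccccc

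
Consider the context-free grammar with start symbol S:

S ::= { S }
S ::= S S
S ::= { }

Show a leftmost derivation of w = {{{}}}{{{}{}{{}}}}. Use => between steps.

S=>SS=>{S}S=>{{S}}S=>{{{}}}S=>{{{}}}{S}=>{{{}}}{{S}}=>{{{}}}{{SS}}=>{{{}}}{{{}S}}=>{{{}}}{{{}SS}}=>{{{}}}{{{}{}S}}=>{{{}}}{{{}{}{S}}}=>{{{}}}{{{}{}{{}}}}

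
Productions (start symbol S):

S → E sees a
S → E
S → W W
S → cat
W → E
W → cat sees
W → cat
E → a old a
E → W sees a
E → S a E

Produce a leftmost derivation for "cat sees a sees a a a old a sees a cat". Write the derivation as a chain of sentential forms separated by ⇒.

S ⇒ W W ⇒ E W ⇒ S a E W ⇒ E sees a a E W ⇒ W sees a sees a a E W ⇒ cat sees a sees a a E W ⇒ cat sees a sees a a W sees a W ⇒ cat sees a sees a a E sees a W ⇒ cat sees a sees a a a old a sees a W ⇒ cat sees a sees a a a old a sees a cat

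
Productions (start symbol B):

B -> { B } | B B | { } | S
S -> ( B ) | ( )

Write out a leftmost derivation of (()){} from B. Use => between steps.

B=>BB=>SB=>(B)B=>(S)B=>(())B=>(()){}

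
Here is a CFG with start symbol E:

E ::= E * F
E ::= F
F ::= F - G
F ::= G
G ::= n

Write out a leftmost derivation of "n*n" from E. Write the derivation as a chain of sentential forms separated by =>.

E => E*F   [E ::= E * F]
E*F => F*F   [E ::= F]
F*F => G*F   [F ::= G]
G*F => n*F   [G ::= n]
n*F => n*G   [F ::= G]
n*G => n*n   [G ::= n]

E => E*F => F*F => G*F => n*F => n*G => n*n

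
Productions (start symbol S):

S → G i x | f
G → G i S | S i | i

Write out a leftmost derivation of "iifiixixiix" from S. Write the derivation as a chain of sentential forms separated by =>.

S => Gix   [S → G i x]
Gix => Siix   [G → S i]
Siix => Gixiix   [S → G i x]
Gixiix => GiSixiix   [G → G i S]
GiSixiix => iiSixiix   [G → i]
iiSixiix => iiGixixiix   [S → G i x]
iiGixixiix => iiSiixixiix   [G → S i]
iiSiixixiix => iifiixixiix   [S → f]

S=>Gix=>Siix=>Gixiix=>GiSixiix=>iiSixiix=>iiGixixiix=>iiSiixixiix=>iifiixixiix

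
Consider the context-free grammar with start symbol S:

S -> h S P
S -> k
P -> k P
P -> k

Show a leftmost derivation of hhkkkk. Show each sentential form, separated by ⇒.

S ⇒ hSP ⇒ hhSPP ⇒ hhkPP ⇒ hhkkPP ⇒ hhkkkP ⇒ hhkkkk

S ⇒ hSP   [S -> h S P]
hSP ⇒ hhSPP   [S -> h S P]
hhSPP ⇒ hhkPP   [S -> k]
hhkPP ⇒ hhkkPP   [P -> k P]
hhkkPP ⇒ hhkkkP   [P -> k]
hhkkkP ⇒ hhkkkk   [P -> k]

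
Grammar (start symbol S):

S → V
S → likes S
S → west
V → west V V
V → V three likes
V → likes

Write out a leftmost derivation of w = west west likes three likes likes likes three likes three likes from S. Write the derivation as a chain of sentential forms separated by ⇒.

S ⇒ V ⇒ west V V ⇒ west west V V V ⇒ west west V three likes V V ⇒ west west likes three likes V V ⇒ west west likes three likes likes V ⇒ west west likes three likes likes V three likes ⇒ west west likes three likes likes V three likes three likes ⇒ west west likes three likes likes likes three likes three likes

S ⇒ V   [S → V]
V ⇒ west V V   [V → west V V]
west V V ⇒ west west V V V   [V → west V V]
west west V V V ⇒ west west V three likes V V   [V → V three likes]
west west V three likes V V ⇒ west west likes three likes V V   [V → likes]
west west likes three likes V V ⇒ west west likes three likes likes V   [V → likes]
west west likes three likes likes V ⇒ west west likes three likes likes V three likes   [V → V three likes]
west west likes three likes likes V three likes ⇒ west west likes three likes likes V three likes three likes   [V → V three likes]
west west likes three likes likes V three likes three likes ⇒ west west likes three likes likes likes three likes three likes   [V → likes]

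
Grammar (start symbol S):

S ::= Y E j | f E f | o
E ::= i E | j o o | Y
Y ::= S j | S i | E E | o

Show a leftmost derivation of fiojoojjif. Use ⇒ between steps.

S ⇒ fEf   [S ::= f E f]
fEf ⇒ fYf   [E ::= Y]
fYf ⇒ fSif   [Y ::= S i]
fSif ⇒ fYEjif   [S ::= Y E j]
fYEjif ⇒ fEEEjif   [Y ::= E E]
fEEEjif ⇒ fiEEEjif   [E ::= i E]
fiEEEjif ⇒ fiYEEjif   [E ::= Y]
fiYEEjif ⇒ fiSjEEjif   [Y ::= S j]
fiSjEEjif ⇒ fiojEEjif   [S ::= o]
fiojEEjif ⇒ fiojYEjif   [E ::= Y]
fiojYEjif ⇒ fiojoEjif   [Y ::= o]
fiojoEjif ⇒ fiojoYjif   [E ::= Y]
fiojoYjif ⇒ fiojoSjjif   [Y ::= S j]
fiojoSjjif ⇒ fiojoojjif   [S ::= o]

S⇒fEf⇒fYf⇒fSif⇒fYEjif⇒fEEEjif⇒fiEEEjif⇒fiYEEjif⇒fiSjEEjif⇒fiojEEjif⇒fiojYEjif⇒fiojoEjif⇒fiojoYjif⇒fiojoSjjif⇒fiojoojjif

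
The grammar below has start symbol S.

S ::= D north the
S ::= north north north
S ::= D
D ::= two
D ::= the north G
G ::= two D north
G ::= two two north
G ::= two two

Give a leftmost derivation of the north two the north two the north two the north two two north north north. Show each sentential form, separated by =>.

S => D => the north G => the north two D north => the north two the north G north => the north two the north two D north north => the north two the north two the north G north north => the north two the north two the north two D north north north => the north two the north two the north two the north G north north north => the north two the north two the north two the north two two north north north

S => D   [S ::= D]
D => the north G   [D ::= the north G]
the north G => the north two D north   [G ::= two D north]
the north two D north => the north two the north G north   [D ::= the north G]
the north two the north G north => the north two the north two D north north   [G ::= two D north]
the north two the north two D north north => the north two the north two the north G north north   [D ::= the north G]
the north two the north two the north G north north => the north two the north two the north two D north north north   [G ::= two D north]
the north two the north two the north two D north north north => the north two the north two the north two the north G north north north   [D ::= the north G]
the north two the north two the north two the north G north north north => the north two the north two the north two the north two two north north north   [G ::= two two]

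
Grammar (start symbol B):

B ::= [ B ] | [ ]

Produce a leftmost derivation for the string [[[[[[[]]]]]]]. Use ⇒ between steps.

B ⇒ [B] ⇒ [[B]] ⇒ [[[B]]] ⇒ [[[[B]]]] ⇒ [[[[[B]]]]] ⇒ [[[[[[B]]]]]] ⇒ [[[[[[[]]]]]]]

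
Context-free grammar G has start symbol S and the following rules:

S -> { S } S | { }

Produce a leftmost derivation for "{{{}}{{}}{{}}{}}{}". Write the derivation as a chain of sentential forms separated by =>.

S => {S}S => {{S}S}S => {{{}}S}S => {{{}}{S}S}S => {{{}}{{}}S}S => {{{}}{{}}{S}S}S => {{{}}{{}}{{}}S}S => {{{}}{{}}{{}}{}}S => {{{}}{{}}{{}}{}}{}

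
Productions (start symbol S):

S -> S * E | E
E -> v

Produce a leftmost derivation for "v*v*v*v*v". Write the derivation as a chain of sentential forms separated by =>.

S => S*E => S*E*E => S*E*E*E => S*E*E*E*E => E*E*E*E*E => v*E*E*E*E => v*v*E*E*E => v*v*v*E*E => v*v*v*v*E => v*v*v*v*v

S => S*E   [S -> S * E]
S*E => S*E*E   [S -> S * E]
S*E*E => S*E*E*E   [S -> S * E]
S*E*E*E => S*E*E*E*E   [S -> S * E]
S*E*E*E*E => E*E*E*E*E   [S -> E]
E*E*E*E*E => v*E*E*E*E   [E -> v]
v*E*E*E*E => v*v*E*E*E   [E -> v]
v*v*E*E*E => v*v*v*E*E   [E -> v]
v*v*v*E*E => v*v*v*v*E   [E -> v]
v*v*v*v*E => v*v*v*v*v   [E -> v]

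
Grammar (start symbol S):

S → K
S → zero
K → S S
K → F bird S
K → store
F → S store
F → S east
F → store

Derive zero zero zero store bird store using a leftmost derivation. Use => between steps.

S => K => S S => zero S => zero K => zero F bird S => zero S store bird S => zero K store bird S => zero S S store bird S => zero zero S store bird S => zero zero zero store bird S => zero zero zero store bird K => zero zero zero store bird store

S => K   [S → K]
K => S S   [K → S S]
S S => zero S   [S → zero]
zero S => zero K   [S → K]
zero K => zero F bird S   [K → F bird S]
zero F bird S => zero S store bird S   [F → S store]
zero S store bird S => zero K store bird S   [S → K]
zero K store bird S => zero S S store bird S   [K → S S]
zero S S store bird S => zero zero S store bird S   [S → zero]
zero zero S store bird S => zero zero zero store bird S   [S → zero]
zero zero zero store bird S => zero zero zero store bird K   [S → K]
zero zero zero store bird K => zero zero zero store bird store   [K → store]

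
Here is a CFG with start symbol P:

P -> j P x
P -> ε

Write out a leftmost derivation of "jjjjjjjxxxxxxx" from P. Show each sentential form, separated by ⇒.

P ⇒ jPx ⇒ jjPxx ⇒ jjjPxxx ⇒ jjjjPxxxx ⇒ jjjjjPxxxxx ⇒ jjjjjjPxxxxxx ⇒ jjjjjjjPxxxxxxx ⇒ jjjjjjjxxxxxxx

P ⇒ jPx   [P -> j P x]
jPx ⇒ jjPxx   [P -> j P x]
jjPxx ⇒ jjjPxxx   [P -> j P x]
jjjPxxx ⇒ jjjjPxxxx   [P -> j P x]
jjjjPxxxx ⇒ jjjjjPxxxxx   [P -> j P x]
jjjjjPxxxxx ⇒ jjjjjjPxxxxxx   [P -> j P x]
jjjjjjPxxxxxx ⇒ jjjjjjjPxxxxxxx   [P -> j P x]
jjjjjjjPxxxxxxx ⇒ jjjjjjjxxxxxxx   [P -> ε]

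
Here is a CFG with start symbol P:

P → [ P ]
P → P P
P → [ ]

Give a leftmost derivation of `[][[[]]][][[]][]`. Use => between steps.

P=>PP=>[]P=>[]PP=>[]PPP=>[]PPPP=>[][P]PPP=>[][[P]]PPP=>[][[[]]]PPP=>[][[[]]][]PP=>[][[[]]][][P]P=>[][[[]]][][[]]P=>[][[[]]][][[]][]

P => PP   [P → P P]
PP => []P   [P → [ ]]
[]P => []PP   [P → P P]
[]PP => []PPP   [P → P P]
[]PPP => []PPPP   [P → P P]
[]PPPP => [][P]PPP   [P → [ P ]]
[][P]PPP => [][[P]]PPP   [P → [ P ]]
[][[P]]PPP => [][[[]]]PPP   [P → [ ]]
[][[[]]]PPP => [][[[]]][]PP   [P → [ ]]
[][[[]]][]PP => [][[[]]][][P]P   [P → [ P ]]
[][[[]]][][P]P => [][[[]]][][[]]P   [P → [ ]]
[][[[]]][][[]]P => [][[[]]][][[]][]   [P → [ ]]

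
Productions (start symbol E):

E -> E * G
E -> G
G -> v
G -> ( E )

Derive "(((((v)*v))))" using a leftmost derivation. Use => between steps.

E => G => (E) => (G) => ((E)) => ((G)) => (((E))) => (((G))) => ((((E)))) => ((((E*G)))) => ((((G*G)))) => (((((E)*G)))) => (((((G)*G)))) => (((((v)*G)))) => (((((v)*v))))

E => G   [E -> G]
G => (E)   [G -> ( E )]
(E) => (G)   [E -> G]
(G) => ((E))   [G -> ( E )]
((E)) => ((G))   [E -> G]
((G)) => (((E)))   [G -> ( E )]
(((E))) => (((G)))   [E -> G]
(((G))) => ((((E))))   [G -> ( E )]
((((E)))) => ((((E*G))))   [E -> E * G]
((((E*G)))) => ((((G*G))))   [E -> G]
((((G*G)))) => (((((E)*G))))   [G -> ( E )]
(((((E)*G)))) => (((((G)*G))))   [E -> G]
(((((G)*G)))) => (((((v)*G))))   [G -> v]
(((((v)*G)))) => (((((v)*v))))   [G -> v]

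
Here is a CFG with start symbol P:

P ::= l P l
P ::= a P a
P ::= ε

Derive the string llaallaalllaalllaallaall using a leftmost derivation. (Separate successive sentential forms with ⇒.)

P ⇒ lPl   [P ::= l P l]
lPl ⇒ llPll   [P ::= l P l]
llPll ⇒ llaPall   [P ::= a P a]
llaPall ⇒ llaaPaall   [P ::= a P a]
llaaPaall ⇒ llaalPlaall   [P ::= l P l]
llaalPlaall ⇒ llaallPllaall   [P ::= l P l]
llaallPllaall ⇒ llaallaPallaall   [P ::= a P a]
llaallaPallaall ⇒ llaallaaPaallaall   [P ::= a P a]
llaallaaPaallaall ⇒ llaallaalPlaallaall   [P ::= l P l]
llaallaalPlaallaall ⇒ llaallaallPllaallaall   [P ::= l P l]
llaallaallPllaallaall ⇒ llaallaalllPlllaallaall   [P ::= l P l]
llaallaalllPlllaallaall ⇒ llaallaalllaPalllaallaall   [P ::= a P a]
llaallaalllaPalllaallaall ⇒ llaallaalllaalllaallaall   [P ::= ε]

P⇒lPl⇒llPll⇒llaPall⇒llaaPaall⇒llaalPlaall⇒llaallPllaall⇒llaallaPallaall⇒llaallaaPaallaall⇒llaallaalPlaallaall⇒llaallaallPllaallaall⇒llaallaalllPlllaallaall⇒llaallaalllaPalllaallaall⇒llaallaalllaalllaallaall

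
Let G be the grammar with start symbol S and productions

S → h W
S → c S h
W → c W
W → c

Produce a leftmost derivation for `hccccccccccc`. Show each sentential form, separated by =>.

S => hW   [S → h W]
hW => hcW   [W → c W]
hcW => hccW   [W → c W]
hccW => hcccW   [W → c W]
hcccW => hccccW   [W → c W]
hccccW => hcccccW   [W → c W]
hcccccW => hccccccW   [W → c W]
hccccccW => hcccccccW   [W → c W]
hcccccccW => hccccccccW   [W → c W]
hccccccccW => hcccccccccW   [W → c W]
hcccccccccW => hccccccccccW   [W → c W]
hccccccccccW => hccccccccccc   [W → c]

S=>hW=>hcW=>hccW=>hcccW=>hccccW=>hcccccW=>hccccccW=>hcccccccW=>hccccccccW=>hcccccccccW=>hccccccccccW=>hccccccccccc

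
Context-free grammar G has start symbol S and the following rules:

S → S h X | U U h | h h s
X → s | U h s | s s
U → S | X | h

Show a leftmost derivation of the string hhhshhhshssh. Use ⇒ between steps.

S ⇒ UUh ⇒ hUh ⇒ hSh ⇒ hShXh ⇒ hShXhXh ⇒ hhhshXhXh ⇒ hhhshUhshXh ⇒ hhhshhhshXh ⇒ hhhshhhshssh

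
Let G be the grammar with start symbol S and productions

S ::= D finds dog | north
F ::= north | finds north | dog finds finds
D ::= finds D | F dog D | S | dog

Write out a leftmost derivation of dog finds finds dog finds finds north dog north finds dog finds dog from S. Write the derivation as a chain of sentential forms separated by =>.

S => D finds dog => F dog D finds dog => dog finds finds dog D finds dog => dog finds finds dog finds D finds dog => dog finds finds dog finds S finds dog => dog finds finds dog finds D finds dog finds dog => dog finds finds dog finds finds D finds dog finds dog => dog finds finds dog finds finds F dog D finds dog finds dog => dog finds finds dog finds finds north dog D finds dog finds dog => dog finds finds dog finds finds north dog S finds dog finds dog => dog finds finds dog finds finds north dog north finds dog finds dog

S => D finds dog   [S ::= D finds dog]
D finds dog => F dog D finds dog   [D ::= F dog D]
F dog D finds dog => dog finds finds dog D finds dog   [F ::= dog finds finds]
dog finds finds dog D finds dog => dog finds finds dog finds D finds dog   [D ::= finds D]
dog finds finds dog finds D finds dog => dog finds finds dog finds S finds dog   [D ::= S]
dog finds finds dog finds S finds dog => dog finds finds dog finds D finds dog finds dog   [S ::= D finds dog]
dog finds finds dog finds D finds dog finds dog => dog finds finds dog finds finds D finds dog finds dog   [D ::= finds D]
dog finds finds dog finds finds D finds dog finds dog => dog finds finds dog finds finds F dog D finds dog finds dog   [D ::= F dog D]
dog finds finds dog finds finds F dog D finds dog finds dog => dog finds finds dog finds finds north dog D finds dog finds dog   [F ::= north]
dog finds finds dog finds finds north dog D finds dog finds dog => dog finds finds dog finds finds north dog S finds dog finds dog   [D ::= S]
dog finds finds dog finds finds north dog S finds dog finds dog => dog finds finds dog finds finds north dog north finds dog finds dog   [S ::= north]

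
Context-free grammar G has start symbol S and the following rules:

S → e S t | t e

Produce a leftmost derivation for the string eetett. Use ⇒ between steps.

S ⇒ eSt   [S → e S t]
eSt ⇒ eeStt   [S → e S t]
eeStt ⇒ eetett   [S → t e]

S⇒eSt⇒eeStt⇒eetett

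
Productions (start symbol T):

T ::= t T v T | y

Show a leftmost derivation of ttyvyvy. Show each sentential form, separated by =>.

T => tTvT   [T ::= t T v T]
tTvT => ttTvTvT   [T ::= t T v T]
ttTvTvT => ttyvTvT   [T ::= y]
ttyvTvT => ttyvyvT   [T ::= y]
ttyvyvT => ttyvyvy   [T ::= y]

T => tTvT => ttTvTvT => ttyvTvT => ttyvyvT => ttyvyvy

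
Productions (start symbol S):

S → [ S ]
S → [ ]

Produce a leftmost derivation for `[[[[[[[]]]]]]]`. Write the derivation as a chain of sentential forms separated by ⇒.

S ⇒ [S]   [S → [ S ]]
[S] ⇒ [[S]]   [S → [ S ]]
[[S]] ⇒ [[[S]]]   [S → [ S ]]
[[[S]]] ⇒ [[[[S]]]]   [S → [ S ]]
[[[[S]]]] ⇒ [[[[[S]]]]]   [S → [ S ]]
[[[[[S]]]]] ⇒ [[[[[[S]]]]]]   [S → [ S ]]
[[[[[[S]]]]]] ⇒ [[[[[[[]]]]]]]   [S → [ ]]

S ⇒ [S] ⇒ [[S]] ⇒ [[[S]]] ⇒ [[[[S]]]] ⇒ [[[[[S]]]]] ⇒ [[[[[[S]]]]]] ⇒ [[[[[[[]]]]]]]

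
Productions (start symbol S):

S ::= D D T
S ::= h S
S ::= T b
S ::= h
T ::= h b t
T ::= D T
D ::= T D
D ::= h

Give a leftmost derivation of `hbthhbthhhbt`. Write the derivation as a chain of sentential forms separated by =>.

S => DDT => TDDT => hbtDDT => hbtTDDT => hbtDTDDT => hbthTDDT => hbthhbtDDT => hbthhbthDT => hbthhbthhT => hbthhbthhhbt

S => DDT   [S ::= D D T]
DDT => TDDT   [D ::= T D]
TDDT => hbtDDT   [T ::= h b t]
hbtDDT => hbtTDDT   [D ::= T D]
hbtTDDT => hbtDTDDT   [T ::= D T]
hbtDTDDT => hbthTDDT   [D ::= h]
hbthTDDT => hbthhbtDDT   [T ::= h b t]
hbthhbtDDT => hbthhbthDT   [D ::= h]
hbthhbthDT => hbthhbthhT   [D ::= h]
hbthhbthhT => hbthhbthhhbt   [T ::= h b t]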